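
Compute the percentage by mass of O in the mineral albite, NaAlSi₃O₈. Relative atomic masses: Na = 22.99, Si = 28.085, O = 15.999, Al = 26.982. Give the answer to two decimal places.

Molar mass of NaAlSi₃O₈: 1*22.99 + 1*26.982 + 3*28.085 + 8*15.999 = 262.219 g/mol.
Mass of O per formula unit: 8 × 15.999 = 127.992 g.
Weight fraction O = 127.992 / 262.219 = 0.4881.

48.81 weight percent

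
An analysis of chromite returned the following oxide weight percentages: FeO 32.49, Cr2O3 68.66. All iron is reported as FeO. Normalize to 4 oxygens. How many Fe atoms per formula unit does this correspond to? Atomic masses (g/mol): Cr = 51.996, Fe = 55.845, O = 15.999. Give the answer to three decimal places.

FeO (M=71.844): mol = 0.45223; Fe = 0.45223, O = 0.45223.
Cr2O3 (M=151.989): mol = 0.45174; Cr = 0.90348, O = 1.35522.
ΣO = 1.80745; factor = 4/ΣO = 2.21306.
Fe apfu = 0.45223 × 2.21306 = 1.001.

1.001 Fe apfu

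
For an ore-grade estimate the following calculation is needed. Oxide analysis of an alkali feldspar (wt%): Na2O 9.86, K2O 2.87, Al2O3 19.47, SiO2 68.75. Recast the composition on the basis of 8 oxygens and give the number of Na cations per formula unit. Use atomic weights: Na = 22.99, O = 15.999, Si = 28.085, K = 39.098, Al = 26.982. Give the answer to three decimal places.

0.834 Na apfu

Na2O: 9.86/61.979 = 0.15909 mol → 0.31818 mol Na, 0.15909 mol O.
K2O: 2.87/94.195 = 0.03047 mol → 0.06094 mol K, 0.03047 mol O.
Al2O3: 19.47/101.961 = 0.19096 mol → 0.38192 mol Al, 0.57288 mol O.
SiO2: 68.75/60.083 = 1.14425 mol → 1.14425 mol Si, 2.28850 mol O.
Total oxygen = 3.05094 mol. Normalization factor = 8/3.05094 = 2.62214.
Na per 8 O = 0.31818 × 2.62214 = 0.834.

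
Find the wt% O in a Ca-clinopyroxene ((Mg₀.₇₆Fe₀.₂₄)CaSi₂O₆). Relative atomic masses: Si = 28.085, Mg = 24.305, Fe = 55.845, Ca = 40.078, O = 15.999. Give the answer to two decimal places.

42.83 mass %

M((Mg₀.₇₆Fe₀.₂₄)CaSi₂O₆) = 224.117 g/mol.
O contributes 6 × 15.999 = 95.994 g per mole.
95.994/224.117 = 0.4283 → 42.83%.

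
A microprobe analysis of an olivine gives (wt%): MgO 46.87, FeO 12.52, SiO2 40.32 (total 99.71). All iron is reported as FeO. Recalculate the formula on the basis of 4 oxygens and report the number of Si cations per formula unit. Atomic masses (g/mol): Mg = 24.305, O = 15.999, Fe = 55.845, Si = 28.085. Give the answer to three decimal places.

MgO (M=40.304): mol = 1.16291; Mg = 1.16291, O = 1.16291.
FeO (M=71.844): mol = 0.17427; Fe = 0.17427, O = 0.17427.
SiO2 (M=60.083): mol = 0.67107; Si = 0.67107, O = 1.34214.
ΣO = 2.67932; factor = 4/ΣO = 1.49292.
Si apfu = 0.67107 × 1.49292 = 1.002.

1.002 Si apfu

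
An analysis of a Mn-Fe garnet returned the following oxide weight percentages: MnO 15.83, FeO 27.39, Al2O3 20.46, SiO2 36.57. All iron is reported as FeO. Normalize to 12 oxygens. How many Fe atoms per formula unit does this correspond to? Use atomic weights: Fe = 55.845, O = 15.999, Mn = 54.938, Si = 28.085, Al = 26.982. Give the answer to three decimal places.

1.888 Fe apfu

MnO: 15.83/70.937 = 0.22316 mol → 0.22316 mol Mn, 0.22316 mol O.
FeO: 27.39/71.844 = 0.38124 mol → 0.38124 mol Fe, 0.38124 mol O.
Al2O3: 20.46/101.961 = 0.20066 mol → 0.40132 mol Al, 0.60198 mol O.
SiO2: 36.57/60.083 = 0.60866 mol → 0.60866 mol Si, 1.21732 mol O.
Total oxygen = 2.42370 mol. Normalization factor = 12/2.42370 = 4.95111.
Fe per 12 O = 0.38124 × 4.95111 = 1.888.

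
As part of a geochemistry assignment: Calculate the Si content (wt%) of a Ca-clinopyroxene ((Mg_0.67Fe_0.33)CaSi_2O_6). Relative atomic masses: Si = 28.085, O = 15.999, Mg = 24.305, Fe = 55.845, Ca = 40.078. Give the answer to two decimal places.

Formula mass = 0.67*24.305 + 0.33*55.845 + 1*40.078 + 2*28.085 + 6*15.999 = 226.955 g/mol, of which 56.170 g is Si.
So Si makes up 56.170/226.955 = 0.2475 of the mass, i.e. 24.75%.

24.75 wt%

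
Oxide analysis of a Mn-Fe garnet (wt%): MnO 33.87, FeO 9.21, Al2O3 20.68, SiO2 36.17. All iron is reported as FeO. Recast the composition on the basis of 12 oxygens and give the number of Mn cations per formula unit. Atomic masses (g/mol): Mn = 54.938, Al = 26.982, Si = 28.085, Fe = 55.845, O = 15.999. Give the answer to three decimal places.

MnO (M=70.937): mol = 0.47747; Mn = 0.47747, O = 0.47747.
FeO (M=71.844): mol = 0.12819; Fe = 0.12819, O = 0.12819.
Al2O3 (M=101.961): mol = 0.20282; Al = 0.40564, O = 0.60846.
SiO2 (M=60.083): mol = 0.60200; Si = 0.60200, O = 1.20400.
ΣO = 2.41812; factor = 12/ΣO = 4.96253.
Mn apfu = 0.47747 × 4.96253 = 2.369.

2.369 Mn apfu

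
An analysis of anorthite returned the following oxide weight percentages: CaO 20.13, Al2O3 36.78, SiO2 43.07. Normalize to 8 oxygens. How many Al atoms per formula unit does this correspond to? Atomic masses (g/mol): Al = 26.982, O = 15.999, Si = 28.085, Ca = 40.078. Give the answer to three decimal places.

CaO: 20.13/56.077 = 0.35897 mol → 0.35897 mol Ca, 0.35897 mol O.
Al2O3: 36.78/101.961 = 0.36073 mol → 0.72146 mol Al, 1.08219 mol O.
SiO2: 43.07/60.083 = 0.71684 mol → 0.71684 mol Si, 1.43368 mol O.
Total oxygen = 2.87484 mol. Normalization factor = 8/2.87484 = 2.78276.
Al per 8 O = 0.72146 × 2.78276 = 2.008.

2.008 Al apfu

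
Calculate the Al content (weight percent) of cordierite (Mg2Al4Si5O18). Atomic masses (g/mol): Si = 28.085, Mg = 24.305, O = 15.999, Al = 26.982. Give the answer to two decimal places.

18.45 weight percent

Molar mass of Mg2Al4Si5O18: 2×24.305 + 4×26.982 + 5×28.085 + 18×15.999 = 584.945 g/mol.
Mass of Al per formula unit: 4 × 26.982 = 107.928 g.
Weight fraction Al = 107.928 / 584.945 = 0.1845.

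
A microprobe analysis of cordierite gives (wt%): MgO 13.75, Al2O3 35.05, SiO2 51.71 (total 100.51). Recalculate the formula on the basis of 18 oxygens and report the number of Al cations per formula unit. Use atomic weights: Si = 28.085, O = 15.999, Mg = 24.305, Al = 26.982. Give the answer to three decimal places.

MgO (M=40.304): mol = 0.34116; Mg = 0.34116, O = 0.34116.
Al2O3 (M=101.961): mol = 0.34376; Al = 0.68752, O = 1.03128.
SiO2 (M=60.083): mol = 0.86064; Si = 0.86064, O = 1.72128.
ΣO = 3.09372; factor = 18/ΣO = 5.81824.
Al apfu = 0.68752 × 5.81824 = 4.000.

4.000 Al apfu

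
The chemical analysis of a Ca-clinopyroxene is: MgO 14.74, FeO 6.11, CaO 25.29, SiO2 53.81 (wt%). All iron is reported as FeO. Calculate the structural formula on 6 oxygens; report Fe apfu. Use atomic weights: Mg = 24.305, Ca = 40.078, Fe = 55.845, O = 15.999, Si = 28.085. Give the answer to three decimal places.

14.74 wt% MgO ÷ 40.304 g/mol = 0.36572 mol, giving 0.36572 Mg and 0.36572 O.
6.11 wt% FeO ÷ 71.844 g/mol = 0.08505 mol, giving 0.08505 Fe and 0.08505 O.
25.29 wt% CaO ÷ 56.077 g/mol = 0.45099 mol, giving 0.45099 Ca and 0.45099 O.
53.81 wt% SiO2 ÷ 60.083 g/mol = 0.89559 mol, giving 0.89559 Si and 1.79118 O.
Oxygen sums to 2.69294; scaling by 6/2.69294 = 2.22805 puts the formula on 6 O.
Fe: 0.08505 × 2.22805 = 0.189 atoms per formula unit.

0.189 Fe apfu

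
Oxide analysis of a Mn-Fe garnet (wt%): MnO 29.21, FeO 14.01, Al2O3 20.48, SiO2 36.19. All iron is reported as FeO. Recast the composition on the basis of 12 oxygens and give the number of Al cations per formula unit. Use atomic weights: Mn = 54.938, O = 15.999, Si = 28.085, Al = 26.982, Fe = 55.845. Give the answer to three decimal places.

1.997 Al apfu

29.21 wt% MnO ÷ 70.937 g/mol = 0.41177 mol, giving 0.41177 Mn and 0.41177 O.
14.01 wt% FeO ÷ 71.844 g/mol = 0.19501 mol, giving 0.19501 Fe and 0.19501 O.
20.48 wt% Al2O3 ÷ 101.961 g/mol = 0.20086 mol, giving 0.40172 Al and 0.60258 O.
36.19 wt% SiO2 ÷ 60.083 g/mol = 0.60233 mol, giving 0.60233 Si and 1.20466 O.
Oxygen sums to 2.41402; scaling by 12/2.41402 = 4.97096 puts the formula on 12 O.
Al: 0.40172 × 4.97096 = 1.997 atoms per formula unit.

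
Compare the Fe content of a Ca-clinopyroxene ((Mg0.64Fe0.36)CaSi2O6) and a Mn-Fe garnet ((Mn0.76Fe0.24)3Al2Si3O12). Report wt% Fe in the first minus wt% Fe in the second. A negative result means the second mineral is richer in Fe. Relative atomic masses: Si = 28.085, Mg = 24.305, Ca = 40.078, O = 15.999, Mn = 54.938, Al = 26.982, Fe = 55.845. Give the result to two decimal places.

0.71 percentage points

First mineral: 20.104 g Fe in 227.901 g formula = 8.82 wt% Fe.
Second mineral: 40.208 g Fe in 495.674 g formula = 8.11 wt% Fe.
8.82% − 8.11% gives a difference of 0.71 percentage points.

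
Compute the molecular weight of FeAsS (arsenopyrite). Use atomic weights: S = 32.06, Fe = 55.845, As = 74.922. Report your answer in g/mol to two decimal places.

162.83 g/mol

M = 1·55.845 + 1·74.922 + 1·32.06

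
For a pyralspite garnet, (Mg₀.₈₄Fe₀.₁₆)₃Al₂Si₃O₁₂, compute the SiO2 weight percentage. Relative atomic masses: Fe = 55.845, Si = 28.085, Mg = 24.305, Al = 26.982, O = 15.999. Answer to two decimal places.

Formula mass = 418.261 g/mol.
3 Si → 3.0000 mol SiO2 per formula unit; M(SiO2) = 60.083, so SiO2 mass = 180.249 g.
180.249/418.261 × 100 = 43.09 wt%.

43.09 wt%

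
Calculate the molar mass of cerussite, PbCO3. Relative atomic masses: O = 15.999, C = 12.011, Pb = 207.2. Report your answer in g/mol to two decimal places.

M = 1×207.2 + 1×12.011 + 3×15.999

267.21 g/mol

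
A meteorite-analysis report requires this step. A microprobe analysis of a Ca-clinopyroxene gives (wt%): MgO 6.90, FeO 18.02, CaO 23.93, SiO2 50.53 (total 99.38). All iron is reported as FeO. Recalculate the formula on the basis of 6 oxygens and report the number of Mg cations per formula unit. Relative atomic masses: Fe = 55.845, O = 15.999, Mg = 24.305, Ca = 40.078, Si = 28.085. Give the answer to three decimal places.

0.406 Mg apfu

6.90 wt% MgO ÷ 40.304 g/mol = 0.17120 mol, giving 0.17120 Mg and 0.17120 O.
18.02 wt% FeO ÷ 71.844 g/mol = 0.25082 mol, giving 0.25082 Fe and 0.25082 O.
23.93 wt% CaO ÷ 56.077 g/mol = 0.42673 mol, giving 0.42673 Ca and 0.42673 O.
50.53 wt% SiO2 ÷ 60.083 g/mol = 0.84100 mol, giving 0.84100 Si and 1.68200 O.
Oxygen sums to 2.53075; scaling by 6/2.53075 = 2.37084 puts the formula on 6 O.
Mg: 0.17120 × 2.37084 = 0.406 atoms per formula unit.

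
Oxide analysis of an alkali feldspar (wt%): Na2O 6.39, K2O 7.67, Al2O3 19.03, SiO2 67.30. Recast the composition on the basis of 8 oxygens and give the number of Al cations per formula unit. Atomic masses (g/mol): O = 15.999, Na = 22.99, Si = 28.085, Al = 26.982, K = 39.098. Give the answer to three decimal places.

6.39 wt% Na2O ÷ 61.979 g/mol = 0.10310 mol, giving 0.20620 Na and 0.10310 O.
7.67 wt% K2O ÷ 94.195 g/mol = 0.08143 mol, giving 0.16286 K and 0.08143 O.
19.03 wt% Al2O3 ÷ 101.961 g/mol = 0.18664 mol, giving 0.37328 Al and 0.55992 O.
67.30 wt% SiO2 ÷ 60.083 g/mol = 1.12012 mol, giving 1.12012 Si and 2.24024 O.
Oxygen sums to 2.98469; scaling by 8/2.98469 = 2.68035 puts the formula on 8 O.
Al: 0.37328 × 2.68035 = 1.001 atoms per formula unit.

1.001 Al apfu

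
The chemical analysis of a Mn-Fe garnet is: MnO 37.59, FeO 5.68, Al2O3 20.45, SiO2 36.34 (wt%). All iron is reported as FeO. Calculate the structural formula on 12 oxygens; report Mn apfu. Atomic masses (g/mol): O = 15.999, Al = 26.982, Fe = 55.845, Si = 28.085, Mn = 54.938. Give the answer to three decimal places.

2.627 Mn apfu

MnO: 37.59/70.937 = 0.52991 mol → 0.52991 mol Mn, 0.52991 mol O.
FeO: 5.68/71.844 = 0.07906 mol → 0.07906 mol Fe, 0.07906 mol O.
Al2O3: 20.45/101.961 = 0.20057 mol → 0.40114 mol Al, 0.60171 mol O.
SiO2: 36.34/60.083 = 0.60483 mol → 0.60483 mol Si, 1.20966 mol O.
Total oxygen = 2.42034 mol. Normalization factor = 12/2.42034 = 4.95798.
Mn per 12 O = 0.52991 × 4.95798 = 2.627.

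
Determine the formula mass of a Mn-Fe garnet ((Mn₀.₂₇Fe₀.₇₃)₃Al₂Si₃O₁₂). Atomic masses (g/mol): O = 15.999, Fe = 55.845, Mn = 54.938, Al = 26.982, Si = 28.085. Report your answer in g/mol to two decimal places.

497.01 g/mol

The formula mass is the sum 0.81×54.938 + 2.19×55.845 + 2×26.982 + 3×28.085 + 12×15.999.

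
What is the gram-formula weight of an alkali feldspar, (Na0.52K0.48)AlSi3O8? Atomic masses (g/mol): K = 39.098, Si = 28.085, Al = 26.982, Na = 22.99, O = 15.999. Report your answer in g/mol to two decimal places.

Na: 0.52 × 22.99 = 11.9548
K: 0.48 × 39.098 = 18.7670
Al: 1 × 26.982 = 26.9820
Si: 3 × 28.085 = 84.2550
O: 8 × 15.999 = 127.9920
Summing the contributions gives the formula mass.

269.95 g/mol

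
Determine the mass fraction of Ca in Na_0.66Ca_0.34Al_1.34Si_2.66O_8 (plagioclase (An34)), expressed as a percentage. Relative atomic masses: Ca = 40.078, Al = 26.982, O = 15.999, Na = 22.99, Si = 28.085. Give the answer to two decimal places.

5.09 mass %

Formula mass = 0.66*22.99 + 0.34*40.078 + 1.34*26.982 + 2.66*28.085 + 8*15.999 = 267.654 g/mol, of which 13.627 g is Ca.
So Ca makes up 13.627/267.654 = 0.0509 of the mass, i.e. 5.09%.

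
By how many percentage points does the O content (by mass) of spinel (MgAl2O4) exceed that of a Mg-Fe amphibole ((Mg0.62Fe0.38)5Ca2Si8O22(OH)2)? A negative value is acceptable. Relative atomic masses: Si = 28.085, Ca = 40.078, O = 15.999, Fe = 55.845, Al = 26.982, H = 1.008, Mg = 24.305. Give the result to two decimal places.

First mineral: 63.996 g O in 142.265 g formula = 44.98 wt% O.
Second mineral: 383.976 g O in 872.279 g formula = 44.02 wt% O.
44.98% − 44.02% gives a difference of 0.96 percentage points.

0.96 percentage points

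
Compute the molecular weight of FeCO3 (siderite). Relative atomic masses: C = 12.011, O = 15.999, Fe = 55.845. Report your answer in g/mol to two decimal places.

115.85 g/mol

M = 1·55.845 + 1·12.011 + 3·15.999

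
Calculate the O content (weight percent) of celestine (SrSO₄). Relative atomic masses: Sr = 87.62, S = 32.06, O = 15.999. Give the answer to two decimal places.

34.84 weight percent

Molar mass of SrSO₄: 1·87.62 + 1·32.06 + 4·15.999 = 183.676 g/mol.
Mass of O per formula unit: 4 × 15.999 = 63.996 g.
Weight fraction O = 63.996 / 183.676 = 0.3484.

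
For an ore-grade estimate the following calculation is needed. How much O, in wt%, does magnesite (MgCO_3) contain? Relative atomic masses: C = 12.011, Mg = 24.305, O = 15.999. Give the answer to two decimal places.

Formula mass = 1×24.305 + 1×12.011 + 3×15.999 = 84.313 g/mol, of which 47.997 g is O.
So O makes up 47.997/84.313 = 0.5693 of the mass, i.e. 56.93%.

56.93 wt%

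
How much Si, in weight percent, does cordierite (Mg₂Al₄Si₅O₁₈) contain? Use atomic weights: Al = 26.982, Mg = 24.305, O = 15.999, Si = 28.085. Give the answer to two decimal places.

24.01 weight percent

M(Mg₂Al₄Si₅O₁₈) = 584.945 g/mol.
Si contributes 5 × 28.085 = 140.425 g per mole.
140.425/584.945 = 0.2401 → 24.01%.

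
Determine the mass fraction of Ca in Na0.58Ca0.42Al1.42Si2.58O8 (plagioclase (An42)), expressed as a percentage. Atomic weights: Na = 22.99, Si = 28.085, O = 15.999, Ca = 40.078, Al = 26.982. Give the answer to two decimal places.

6.26 mass %

Molar mass of Na0.58Ca0.42Al1.42Si2.58O8: 0.58*22.99 + 0.42*40.078 + 1.42*26.982 + 2.58*28.085 + 8*15.999 = 268.933 g/mol.
Mass of Ca per formula unit: 0.42 × 40.078 = 16.833 g.
Weight fraction Ca = 16.833 / 268.933 = 0.0626.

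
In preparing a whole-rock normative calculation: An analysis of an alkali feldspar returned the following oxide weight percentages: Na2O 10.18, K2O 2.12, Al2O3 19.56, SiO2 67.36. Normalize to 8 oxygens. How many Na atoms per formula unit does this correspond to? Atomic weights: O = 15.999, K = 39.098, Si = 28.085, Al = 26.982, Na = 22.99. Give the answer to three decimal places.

Na2O (M=61.979): mol = 0.16425; Na = 0.32850, O = 0.16425.
K2O (M=94.195): mol = 0.02251; K = 0.04502, O = 0.02251.
Al2O3 (M=101.961): mol = 0.19184; Al = 0.38368, O = 0.57552.
SiO2 (M=60.083): mol = 1.12112; Si = 1.12112, O = 2.24224.
ΣO = 3.00452; factor = 8/ΣO = 2.66265.
Na apfu = 0.32850 × 2.66265 = 0.875.

0.875 Na apfu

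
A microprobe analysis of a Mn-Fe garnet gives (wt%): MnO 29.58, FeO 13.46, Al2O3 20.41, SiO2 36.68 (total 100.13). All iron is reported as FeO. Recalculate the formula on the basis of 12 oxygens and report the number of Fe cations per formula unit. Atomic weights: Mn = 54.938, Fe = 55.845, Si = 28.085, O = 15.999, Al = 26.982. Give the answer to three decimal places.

0.927 Fe apfu

MnO: 29.58/70.937 = 0.41699 mol → 0.41699 mol Mn, 0.41699 mol O.
FeO: 13.46/71.844 = 0.18735 mol → 0.18735 mol Fe, 0.18735 mol O.
Al2O3: 20.41/101.961 = 0.20017 mol → 0.40034 mol Al, 0.60051 mol O.
SiO2: 36.68/60.083 = 0.61049 mol → 0.61049 mol Si, 1.22098 mol O.
Total oxygen = 2.42583 mol. Normalization factor = 12/2.42583 = 4.94676.
Fe per 12 O = 0.18735 × 4.94676 = 0.927.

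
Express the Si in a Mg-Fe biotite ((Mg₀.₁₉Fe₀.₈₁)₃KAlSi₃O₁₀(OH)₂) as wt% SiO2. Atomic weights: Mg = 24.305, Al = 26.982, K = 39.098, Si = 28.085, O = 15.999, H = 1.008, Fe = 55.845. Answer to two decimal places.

36.50 wt%

M((Mg₀.₁₉Fe₀.₈₁)₃KAlSi₃O₁₀(OH)₂) = 493.896 g/mol; M(SiO2) = 60.083 g/mol.
Moles SiO2 per formula unit = 3 Si ÷ 1 = 3.0000.
SiO2 fraction = (3.0000 × 60.083) / 493.896 = 180.249/493.896 = 0.3650.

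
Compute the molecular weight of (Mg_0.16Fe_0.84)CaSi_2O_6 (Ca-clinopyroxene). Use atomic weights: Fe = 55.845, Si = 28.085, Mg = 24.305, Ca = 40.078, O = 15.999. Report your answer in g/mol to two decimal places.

243.04 g/mol

Mg: 0.16 × 24.305 = 3.8888
Fe: 0.84 × 55.845 = 46.9098
Ca: 1 × 40.078 = 40.0780
Si: 2 × 28.085 = 56.1700
O: 6 × 15.999 = 95.9940
Summing the contributions gives the formula mass.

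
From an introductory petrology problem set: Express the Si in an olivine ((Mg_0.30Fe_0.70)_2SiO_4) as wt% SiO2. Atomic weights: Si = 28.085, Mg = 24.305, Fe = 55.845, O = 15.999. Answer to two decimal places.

M((Mg_0.30Fe_0.70)_2SiO_4) = 184.847 g/mol; M(SiO2) = 60.083 g/mol.
Moles SiO2 per formula unit = 1 Si ÷ 1 = 1.0000.
SiO2 fraction = (1.0000 × 60.083) / 184.847 = 60.083/184.847 = 0.3250.

32.50 wt%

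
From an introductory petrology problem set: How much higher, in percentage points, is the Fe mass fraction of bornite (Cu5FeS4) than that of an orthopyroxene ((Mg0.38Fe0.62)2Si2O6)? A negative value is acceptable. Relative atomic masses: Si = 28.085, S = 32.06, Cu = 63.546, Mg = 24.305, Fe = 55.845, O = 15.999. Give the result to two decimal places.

-17.74 percentage points

M(Cu5FeS4) = 501.815 g/mol, so wt% Fe = 55.845/501.815 × 100 = 11.13%.
M((Mg0.38Fe0.62)2Si2O6) = 239.884 g/mol, so wt% Fe = 69.248/239.884 × 100 = 28.87%.
11.13 − 28.87 = -17.74 pp.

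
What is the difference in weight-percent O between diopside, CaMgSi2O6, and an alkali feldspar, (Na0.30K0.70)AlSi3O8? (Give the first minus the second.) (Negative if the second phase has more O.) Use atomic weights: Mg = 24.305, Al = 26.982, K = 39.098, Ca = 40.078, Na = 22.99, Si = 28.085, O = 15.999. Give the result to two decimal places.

M(CaMgSi2O6) = 216.547 g/mol, so wt% O = 95.994/216.547 × 100 = 44.33%.
M((Na0.30K0.70)AlSi3O8) = 273.495 g/mol, so wt% O = 127.992/273.495 × 100 = 46.80%.
44.33 − 46.80 = -2.47 pp.

-2.47 percentage points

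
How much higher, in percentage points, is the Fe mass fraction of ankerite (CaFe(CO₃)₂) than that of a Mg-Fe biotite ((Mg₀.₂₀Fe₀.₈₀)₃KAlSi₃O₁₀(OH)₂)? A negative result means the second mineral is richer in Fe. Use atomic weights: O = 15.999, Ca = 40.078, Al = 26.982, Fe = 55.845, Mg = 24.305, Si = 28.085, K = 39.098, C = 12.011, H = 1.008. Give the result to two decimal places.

-1.33 percentage points

Fe in CaFe(CO₃)₂: molar mass 215.939 g/mol; 1×55.845 = 55.845 g → 25.86 wt%.
Fe in (Mg₀.₂₀Fe₀.₈₀)₃KAlSi₃O₁₀(OH)₂: molar mass 492.950 g/mol; 2.40×55.845 = 134.028 g → 27.19 wt%.
Difference = 25.86 − 27.19 = -1.33 percentage points.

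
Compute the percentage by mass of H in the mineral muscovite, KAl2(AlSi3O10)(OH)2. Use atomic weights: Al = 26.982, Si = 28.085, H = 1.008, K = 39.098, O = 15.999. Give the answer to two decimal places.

Molar mass of KAl2(AlSi3O10)(OH)2: 1*39.098 + 3*26.982 + 3*28.085 + 12*15.999 + 2*1.008 = 398.303 g/mol.
Mass of H per formula unit: 2 × 1.008 = 2.016 g.
Weight fraction H = 2.016 / 398.303 = 0.0051.

0.51 weight percent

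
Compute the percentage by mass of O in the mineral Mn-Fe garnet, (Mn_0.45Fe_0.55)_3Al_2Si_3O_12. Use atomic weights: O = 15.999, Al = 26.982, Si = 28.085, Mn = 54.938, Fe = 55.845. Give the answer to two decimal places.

38.67 weight percent

M((Mn_0.45Fe_0.55)_3Al_2Si_3O_12) = 496.518 g/mol.
O contributes 12 × 15.999 = 191.988 g per mole.
191.988/496.518 = 0.3867 → 38.67%.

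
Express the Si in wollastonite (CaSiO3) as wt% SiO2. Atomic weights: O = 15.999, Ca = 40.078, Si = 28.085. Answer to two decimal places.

M(CaSiO3) = 116.160 g/mol; M(SiO2) = 60.083 g/mol.
Moles SiO2 per formula unit = 1 Si ÷ 1 = 1.0000.
SiO2 fraction = (1.0000 × 60.083) / 116.160 = 60.083/116.160 = 0.5172.

51.72 wt%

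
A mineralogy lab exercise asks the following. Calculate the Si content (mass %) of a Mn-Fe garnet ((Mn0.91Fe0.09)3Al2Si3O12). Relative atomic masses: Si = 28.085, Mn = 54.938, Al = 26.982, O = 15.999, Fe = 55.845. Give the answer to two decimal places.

M((Mn0.91Fe0.09)3Al2Si3O12) = 495.266 g/mol.
Si contributes 3 × 28.085 = 84.255 g per mole.
84.255/495.266 = 0.1701 → 17.01%.

17.01 mass %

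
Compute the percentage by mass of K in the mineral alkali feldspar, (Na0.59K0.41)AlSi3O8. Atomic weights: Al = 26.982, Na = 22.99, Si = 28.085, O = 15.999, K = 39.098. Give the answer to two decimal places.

5.96 mass %

Formula mass = 0.59·22.99 + 0.41·39.098 + 1·26.982 + 3·28.085 + 8·15.999 = 268.823 g/mol, of which 16.030 g is K.
So K makes up 16.030/268.823 = 0.0596 of the mass, i.e. 5.96%.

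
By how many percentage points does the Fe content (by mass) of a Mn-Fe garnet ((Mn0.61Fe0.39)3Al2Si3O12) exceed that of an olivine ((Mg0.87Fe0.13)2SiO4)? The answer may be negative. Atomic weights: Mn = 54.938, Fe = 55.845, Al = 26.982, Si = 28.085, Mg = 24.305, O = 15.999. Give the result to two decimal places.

Fe in (Mn0.61Fe0.39)3Al2Si3O12: molar mass 496.082 g/mol; 1.17×55.845 = 65.339 g → 13.17 wt%.
Fe in (Mg0.87Fe0.13)2SiO4: molar mass 148.891 g/mol; 0.26×55.845 = 14.520 g → 9.75 wt%.
Difference = 13.17 − 9.75 = 3.42 percentage points.

3.42 percentage points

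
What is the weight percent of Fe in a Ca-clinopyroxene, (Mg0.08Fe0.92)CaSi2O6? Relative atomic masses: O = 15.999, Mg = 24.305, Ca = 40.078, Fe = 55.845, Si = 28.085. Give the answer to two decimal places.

20.92 weight percent

Molar mass of (Mg0.08Fe0.92)CaSi2O6: 0.08*24.305 + 0.92*55.845 + 1*40.078 + 2*28.085 + 6*15.999 = 245.564 g/mol.
Mass of Fe per formula unit: 0.92 × 55.845 = 51.377 g.
Weight fraction Fe = 51.377 / 245.564 = 0.2092.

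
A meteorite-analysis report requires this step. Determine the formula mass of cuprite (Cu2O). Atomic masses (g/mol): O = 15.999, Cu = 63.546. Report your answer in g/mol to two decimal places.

143.09 g/mol

M = 2*63.546 + 1*15.999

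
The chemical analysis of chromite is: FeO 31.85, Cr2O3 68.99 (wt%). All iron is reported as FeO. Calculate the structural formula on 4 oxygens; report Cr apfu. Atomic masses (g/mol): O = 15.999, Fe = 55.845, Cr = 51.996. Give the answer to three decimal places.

31.85 wt% FeO ÷ 71.844 g/mol = 0.44332 mol, giving 0.44332 Fe and 0.44332 O.
68.99 wt% Cr2O3 ÷ 151.989 g/mol = 0.45391 mol, giving 0.90782 Cr and 1.36173 O.
Oxygen sums to 1.80505; scaling by 4/1.80505 = 2.21601 puts the formula on 4 O.
Cr: 0.90782 × 2.21601 = 2.012 atoms per formula unit.

2.012 Cr apfu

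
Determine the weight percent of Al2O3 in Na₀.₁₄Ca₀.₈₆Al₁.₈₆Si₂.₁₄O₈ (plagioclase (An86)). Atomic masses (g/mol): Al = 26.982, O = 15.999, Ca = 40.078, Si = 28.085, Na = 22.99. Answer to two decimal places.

M(Na₀.₁₄Ca₀.₈₆Al₁.₈₆Si₂.₁₄O₈) = 275.966 g/mol; M(Al2O3) = 101.961 g/mol.
Moles Al2O3 per formula unit = 1.86 Al ÷ 2 = 0.9300.
Al2O3 fraction = (0.9300 × 101.961) / 275.966 = 94.824/275.966 = 0.3436.

34.36 wt%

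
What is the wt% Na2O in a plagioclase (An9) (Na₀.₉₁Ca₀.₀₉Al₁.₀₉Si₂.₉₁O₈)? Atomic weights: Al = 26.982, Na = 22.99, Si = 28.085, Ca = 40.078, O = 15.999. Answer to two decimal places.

10.70 wt%

M(Na₀.₉₁Ca₀.₀₉Al₁.₀₉Si₂.₉₁O₈) = 263.658 g/mol; M(Na2O) = 61.979 g/mol.
Moles Na2O per formula unit = 0.91 Na ÷ 2 = 0.4550.
Na2O fraction = (0.4550 × 61.979) / 263.658 = 28.200/263.658 = 0.1070.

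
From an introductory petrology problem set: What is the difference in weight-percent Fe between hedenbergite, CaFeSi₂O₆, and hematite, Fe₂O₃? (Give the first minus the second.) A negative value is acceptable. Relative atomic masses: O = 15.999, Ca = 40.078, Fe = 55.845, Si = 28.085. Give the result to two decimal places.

-47.43 percentage points

First mineral: 55.845 g Fe in 248.087 g formula = 22.51 wt% Fe.
Second mineral: 111.690 g Fe in 159.687 g formula = 69.94 wt% Fe.
22.51% − 69.94% gives a difference of -47.43 percentage points.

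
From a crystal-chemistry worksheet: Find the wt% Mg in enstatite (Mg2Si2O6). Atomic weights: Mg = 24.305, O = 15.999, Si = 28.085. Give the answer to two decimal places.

M(Mg2Si2O6) = 200.774 g/mol.
Mg contributes 2 × 24.305 = 48.610 g per mole.
48.610/200.774 = 0.2421 → 24.21%.

24.21 wt%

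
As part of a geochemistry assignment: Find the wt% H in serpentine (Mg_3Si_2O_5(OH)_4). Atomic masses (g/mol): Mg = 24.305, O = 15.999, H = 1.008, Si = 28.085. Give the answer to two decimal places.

Molar mass of Mg_3Si_2O_5(OH)_4: 3·24.305 + 2·28.085 + 9·15.999 + 4·1.008 = 277.108 g/mol.
Mass of H per formula unit: 4 × 1.008 = 4.032 g.
Weight fraction H = 4.032 / 277.108 = 0.0146.

1.46 mass %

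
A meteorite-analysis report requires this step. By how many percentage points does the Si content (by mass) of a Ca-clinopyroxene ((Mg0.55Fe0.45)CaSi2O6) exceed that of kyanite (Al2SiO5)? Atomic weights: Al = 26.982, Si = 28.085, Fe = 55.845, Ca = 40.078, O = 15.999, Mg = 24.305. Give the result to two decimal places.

7.01 percentage points

First mineral: 56.170 g Si in 230.740 g formula = 24.34 wt% Si.
Second mineral: 28.085 g Si in 162.044 g formula = 17.33 wt% Si.
24.34% − 17.33% gives a difference of 7.01 percentage points.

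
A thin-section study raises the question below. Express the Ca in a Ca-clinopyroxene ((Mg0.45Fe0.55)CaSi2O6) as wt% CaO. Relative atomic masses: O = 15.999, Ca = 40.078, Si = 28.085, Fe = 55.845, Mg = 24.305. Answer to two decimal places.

M((Mg0.45Fe0.55)CaSi2O6) = 233.894 g/mol; M(CaO) = 56.077 g/mol.
Moles CaO per formula unit = 1 Ca ÷ 1 = 1.0000.
CaO fraction = (1.0000 × 56.077) / 233.894 = 56.077/233.894 = 0.2398.

23.98 wt%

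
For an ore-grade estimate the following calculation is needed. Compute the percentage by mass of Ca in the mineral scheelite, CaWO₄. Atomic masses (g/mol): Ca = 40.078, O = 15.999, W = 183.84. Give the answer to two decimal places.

13.92 weight percent

M(CaWO₄) = 287.914 g/mol.
Ca contributes 1 × 40.078 = 40.078 g per mole.
40.078/287.914 = 0.1392 → 13.92%.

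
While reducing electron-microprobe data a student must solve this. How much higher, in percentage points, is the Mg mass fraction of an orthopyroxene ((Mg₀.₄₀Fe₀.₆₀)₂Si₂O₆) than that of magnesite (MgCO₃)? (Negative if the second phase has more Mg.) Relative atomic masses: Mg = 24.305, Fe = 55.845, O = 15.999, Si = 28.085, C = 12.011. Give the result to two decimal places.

-20.68 percentage points

First mineral: 19.444 g Mg in 238.622 g formula = 8.15 wt% Mg.
Second mineral: 24.305 g Mg in 84.313 g formula = 28.83 wt% Mg.
8.15% − 28.83% gives a difference of -20.68 percentage points.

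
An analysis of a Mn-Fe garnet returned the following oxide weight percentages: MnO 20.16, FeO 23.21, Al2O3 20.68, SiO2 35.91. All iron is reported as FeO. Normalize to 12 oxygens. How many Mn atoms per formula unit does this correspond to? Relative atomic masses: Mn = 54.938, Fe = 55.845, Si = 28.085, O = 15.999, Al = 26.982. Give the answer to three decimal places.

MnO: 20.16/70.937 = 0.28420 mol → 0.28420 mol Mn, 0.28420 mol O.
FeO: 23.21/71.844 = 0.32306 mol → 0.32306 mol Fe, 0.32306 mol O.
Al2O3: 20.68/101.961 = 0.20282 mol → 0.40564 mol Al, 0.60846 mol O.
SiO2: 35.91/60.083 = 0.59767 mol → 0.59767 mol Si, 1.19534 mol O.
Total oxygen = 2.41106 mol. Normalization factor = 12/2.41106 = 4.97706.
Mn per 12 O = 0.28420 × 4.97706 = 1.414.

1.414 Mn apfu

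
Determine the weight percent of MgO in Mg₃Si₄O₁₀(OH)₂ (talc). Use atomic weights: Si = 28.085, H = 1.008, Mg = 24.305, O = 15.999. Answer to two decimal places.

31.88 wt%

Formula mass = 379.259 g/mol.
3 Mg → 3.0000 mol MgO per formula unit; M(MgO) = 40.304, so MgO mass = 120.912 g.
120.912/379.259 × 100 = 31.88 wt%.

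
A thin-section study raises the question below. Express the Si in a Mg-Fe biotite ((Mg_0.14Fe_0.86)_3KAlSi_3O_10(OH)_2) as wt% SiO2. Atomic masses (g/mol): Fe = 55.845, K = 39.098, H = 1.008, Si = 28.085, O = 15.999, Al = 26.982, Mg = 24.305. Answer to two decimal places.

36.15 wt%

M((Mg_0.14Fe_0.86)_3KAlSi_3O_10(OH)_2) = 498.627 g/mol; M(SiO2) = 60.083 g/mol.
Moles SiO2 per formula unit = 3 Si ÷ 1 = 3.0000.
SiO2 fraction = (3.0000 × 60.083) / 498.627 = 180.249/498.627 = 0.3615.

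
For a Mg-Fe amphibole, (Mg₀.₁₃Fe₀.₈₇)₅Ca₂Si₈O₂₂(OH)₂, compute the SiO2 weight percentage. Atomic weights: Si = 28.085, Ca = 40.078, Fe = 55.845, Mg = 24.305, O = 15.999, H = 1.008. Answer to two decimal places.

Formula mass = 949.552 g/mol.
8 Si → 8.0000 mol SiO2 per formula unit; M(SiO2) = 60.083, so SiO2 mass = 480.664 g.
480.664/949.552 × 100 = 50.62 wt%.

50.62 wt%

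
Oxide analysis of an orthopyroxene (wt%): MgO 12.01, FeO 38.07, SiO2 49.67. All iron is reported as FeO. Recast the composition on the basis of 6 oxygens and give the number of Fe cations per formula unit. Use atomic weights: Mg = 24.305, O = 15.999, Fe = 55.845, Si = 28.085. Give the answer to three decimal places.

12.01 wt% MgO ÷ 40.304 g/mol = 0.29799 mol, giving 0.29799 Mg and 0.29799 O.
38.07 wt% FeO ÷ 71.844 g/mol = 0.52990 mol, giving 0.52990 Fe and 0.52990 O.
49.67 wt% SiO2 ÷ 60.083 g/mol = 0.82669 mol, giving 0.82669 Si and 1.65338 O.
Oxygen sums to 2.48127; scaling by 6/2.48127 = 2.41812 puts the formula on 6 O.
Fe: 0.52990 × 2.41812 = 1.281 atoms per formula unit.

1.281 Fe apfu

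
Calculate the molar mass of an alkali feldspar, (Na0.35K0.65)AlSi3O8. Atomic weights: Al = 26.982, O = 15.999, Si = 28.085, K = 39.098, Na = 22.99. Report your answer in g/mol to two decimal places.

272.69 g/mol

Na: 0.35 × 22.99 = 8.0465
K: 0.65 × 39.098 = 25.4137
Al: 1 × 26.982 = 26.9820
Si: 3 × 28.085 = 84.2550
O: 8 × 15.999 = 127.9920
Summing the contributions gives the formula mass.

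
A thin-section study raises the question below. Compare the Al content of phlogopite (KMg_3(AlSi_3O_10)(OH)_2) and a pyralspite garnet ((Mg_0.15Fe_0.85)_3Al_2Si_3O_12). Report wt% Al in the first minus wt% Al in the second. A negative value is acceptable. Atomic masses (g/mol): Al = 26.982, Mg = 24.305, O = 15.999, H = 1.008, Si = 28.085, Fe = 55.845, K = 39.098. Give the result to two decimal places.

-4.69 percentage points

Al in KMg_3(AlSi_3O_10)(OH)_2: molar mass 417.254 g/mol; 1×26.982 = 26.982 g → 6.47 wt%.
Al in (Mg_0.15Fe_0.85)_3Al_2Si_3O_12: molar mass 483.549 g/mol; 2×26.982 = 53.964 g → 11.16 wt%.
Difference = 6.47 − 11.16 = -4.69 percentage points.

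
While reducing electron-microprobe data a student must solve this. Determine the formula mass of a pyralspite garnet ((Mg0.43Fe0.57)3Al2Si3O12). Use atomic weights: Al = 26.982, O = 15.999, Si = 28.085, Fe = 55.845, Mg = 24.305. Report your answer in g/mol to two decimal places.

The formula mass is the sum 1.29×24.305 + 1.71×55.845 + 2×26.982 + 3×28.085 + 12×15.999.

457.06 g/mol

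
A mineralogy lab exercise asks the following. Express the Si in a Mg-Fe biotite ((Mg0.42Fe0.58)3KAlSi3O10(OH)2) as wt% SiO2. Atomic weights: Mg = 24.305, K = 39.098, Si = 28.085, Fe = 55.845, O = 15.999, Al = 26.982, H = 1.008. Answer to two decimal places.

Formula mass = 472.134 g/mol.
3 Si → 3.0000 mol SiO2 per formula unit; M(SiO2) = 60.083, so SiO2 mass = 180.249 g.
180.249/472.134 × 100 = 38.18 wt%.

38.18 wt%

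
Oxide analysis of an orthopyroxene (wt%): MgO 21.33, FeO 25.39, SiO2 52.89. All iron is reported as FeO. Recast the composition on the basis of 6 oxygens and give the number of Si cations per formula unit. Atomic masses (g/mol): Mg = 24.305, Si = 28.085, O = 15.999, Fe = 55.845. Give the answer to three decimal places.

MgO (M=40.304): mol = 0.52923; Mg = 0.52923, O = 0.52923.
FeO (M=71.844): mol = 0.35340; Fe = 0.35340, O = 0.35340.
SiO2 (M=60.083): mol = 0.88028; Si = 0.88028, O = 1.76056.
ΣO = 2.64319; factor = 6/ΣO = 2.26998.
Si apfu = 0.88028 × 2.26998 = 1.998.

1.998 Si apfu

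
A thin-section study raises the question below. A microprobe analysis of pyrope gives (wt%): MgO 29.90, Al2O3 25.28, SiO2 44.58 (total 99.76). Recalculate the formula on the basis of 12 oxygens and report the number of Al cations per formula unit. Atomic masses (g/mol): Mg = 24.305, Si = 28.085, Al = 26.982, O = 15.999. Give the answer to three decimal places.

29.90 wt% MgO ÷ 40.304 g/mol = 0.74186 mol, giving 0.74186 Mg and 0.74186 O.
25.28 wt% Al2O3 ÷ 101.961 g/mol = 0.24794 mol, giving 0.49588 Al and 0.74382 O.
44.58 wt% SiO2 ÷ 60.083 g/mol = 0.74197 mol, giving 0.74197 Si and 1.48394 O.
Oxygen sums to 2.96962; scaling by 12/2.96962 = 4.04092 puts the formula on 12 O.
Al: 0.49588 × 4.04092 = 2.004 atoms per formula unit.

2.004 Al apfu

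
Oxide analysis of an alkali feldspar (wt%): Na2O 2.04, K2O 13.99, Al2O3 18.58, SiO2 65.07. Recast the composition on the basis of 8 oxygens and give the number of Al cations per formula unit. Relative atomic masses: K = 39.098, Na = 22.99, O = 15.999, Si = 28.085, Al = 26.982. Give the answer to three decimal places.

1.007 Al apfu

Na2O: 2.04/61.979 = 0.03291 mol → 0.06582 mol Na, 0.03291 mol O.
K2O: 13.99/94.195 = 0.14852 mol → 0.29704 mol K, 0.14852 mol O.
Al2O3: 18.58/101.961 = 0.18223 mol → 0.36446 mol Al, 0.54669 mol O.
SiO2: 65.07/60.083 = 1.08300 mol → 1.08300 mol Si, 2.16600 mol O.
Total oxygen = 2.89412 mol. Normalization factor = 8/2.89412 = 2.76423.
Al per 8 O = 0.36446 × 2.76423 = 1.007.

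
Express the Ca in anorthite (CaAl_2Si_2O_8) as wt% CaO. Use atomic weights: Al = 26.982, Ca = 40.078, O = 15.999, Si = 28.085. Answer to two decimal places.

Molar mass of CaAl_2Si_2O_8 = 1*40.078 + 2*26.982 + 2*28.085 + 8*15.999 = 278.204 g/mol.
Each formula unit contains 1 Ca, equivalent to 1/1 = 1.0000 mol CaO.
M(CaO) = 1×40.078 + 1×15.999 = 56.077 g/mol.
Mass of CaO per formula unit = 1.0000 × 56.077 = 56.077 g.
CaO wt% = 56.077 / 278.204 × 100 = 20.16%.

20.16 wt%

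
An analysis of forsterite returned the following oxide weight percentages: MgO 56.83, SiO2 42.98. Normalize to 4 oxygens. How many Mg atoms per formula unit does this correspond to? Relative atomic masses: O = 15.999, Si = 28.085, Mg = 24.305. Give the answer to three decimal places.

56.83 wt% MgO ÷ 40.304 g/mol = 1.41003 mol, giving 1.41003 Mg and 1.41003 O.
42.98 wt% SiO2 ÷ 60.083 g/mol = 0.71534 mol, giving 0.71534 Si and 1.43068 O.
Oxygen sums to 2.84071; scaling by 4/2.84071 = 1.40810 puts the formula on 4 O.
Mg: 1.41003 × 1.40810 = 1.985 atoms per formula unit.

1.985 Mg apfu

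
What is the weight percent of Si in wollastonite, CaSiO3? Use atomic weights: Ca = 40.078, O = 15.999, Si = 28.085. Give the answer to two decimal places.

Formula mass = 1*40.078 + 1*28.085 + 3*15.999 = 116.160 g/mol, of which 28.085 g is Si.
So Si makes up 28.085/116.160 = 0.2418 of the mass, i.e. 24.18%.

24.18 mass %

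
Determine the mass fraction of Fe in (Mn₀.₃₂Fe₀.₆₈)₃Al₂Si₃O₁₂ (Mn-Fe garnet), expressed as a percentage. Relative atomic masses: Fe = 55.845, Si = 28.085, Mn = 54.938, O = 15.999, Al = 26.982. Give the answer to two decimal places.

M((Mn₀.₃₂Fe₀.₆₈)₃Al₂Si₃O₁₂) = 496.871 g/mol.
Fe contributes 2.04 × 55.845 = 113.924 g per mole.
113.924/496.871 = 0.2293 → 22.93%.

22.93 wt%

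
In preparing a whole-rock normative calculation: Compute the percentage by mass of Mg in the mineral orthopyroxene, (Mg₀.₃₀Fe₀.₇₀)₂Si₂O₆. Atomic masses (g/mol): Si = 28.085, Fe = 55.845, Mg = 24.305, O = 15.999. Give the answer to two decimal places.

M((Mg₀.₃₀Fe₀.₇₀)₂Si₂O₆) = 244.930 g/mol.
Mg contributes 0.60 × 24.305 = 14.583 g per mole.
14.583/244.930 = 0.0595 → 5.95%.

5.95 weight percent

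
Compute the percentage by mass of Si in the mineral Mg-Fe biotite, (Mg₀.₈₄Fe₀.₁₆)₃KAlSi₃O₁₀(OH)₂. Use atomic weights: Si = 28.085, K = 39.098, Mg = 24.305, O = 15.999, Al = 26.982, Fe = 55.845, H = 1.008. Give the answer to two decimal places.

19.49 wt%

Formula mass = 2.52·24.305 + 0.48·55.845 + 1·39.098 + 1·26.982 + 3·28.085 + 12·15.999 + 2·1.008 = 432.393 g/mol, of which 84.255 g is Si.
So Si makes up 84.255/432.393 = 0.1949 of the mass, i.e. 19.49%.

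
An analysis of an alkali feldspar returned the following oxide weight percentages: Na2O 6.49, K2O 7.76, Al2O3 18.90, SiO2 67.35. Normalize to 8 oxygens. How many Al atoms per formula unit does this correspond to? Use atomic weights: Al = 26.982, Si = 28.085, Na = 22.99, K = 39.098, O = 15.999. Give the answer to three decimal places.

6.49 wt% Na2O ÷ 61.979 g/mol = 0.10471 mol, giving 0.20942 Na and 0.10471 O.
7.76 wt% K2O ÷ 94.195 g/mol = 0.08238 mol, giving 0.16476 K and 0.08238 O.
18.90 wt% Al2O3 ÷ 101.961 g/mol = 0.18536 mol, giving 0.37072 Al and 0.55608 O.
67.35 wt% SiO2 ÷ 60.083 g/mol = 1.12095 mol, giving 1.12095 Si and 2.24190 O.
Oxygen sums to 2.98507; scaling by 8/2.98507 = 2.68000 puts the formula on 8 O.
Al: 0.37072 × 2.68000 = 0.994 atoms per formula unit.

0.994 Al apfu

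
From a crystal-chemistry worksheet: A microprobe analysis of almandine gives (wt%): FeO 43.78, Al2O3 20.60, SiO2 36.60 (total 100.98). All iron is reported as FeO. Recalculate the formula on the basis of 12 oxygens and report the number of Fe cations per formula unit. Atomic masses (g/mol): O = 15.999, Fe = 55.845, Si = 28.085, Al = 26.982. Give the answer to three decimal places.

FeO: 43.78/71.844 = 0.60938 mol → 0.60938 mol Fe, 0.60938 mol O.
Al2O3: 20.60/101.961 = 0.20204 mol → 0.40408 mol Al, 0.60612 mol O.
SiO2: 36.60/60.083 = 0.60916 mol → 0.60916 mol Si, 1.21832 mol O.
Total oxygen = 2.43382 mol. Normalization factor = 12/2.43382 = 4.93052.
Fe per 12 O = 0.60938 × 4.93052 = 3.005.

3.005 Fe apfu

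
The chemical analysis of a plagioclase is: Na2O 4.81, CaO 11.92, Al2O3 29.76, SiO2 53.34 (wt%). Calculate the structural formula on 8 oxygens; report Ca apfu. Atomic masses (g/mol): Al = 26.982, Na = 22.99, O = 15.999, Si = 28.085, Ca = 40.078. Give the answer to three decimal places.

4.81 wt% Na2O ÷ 61.979 g/mol = 0.07761 mol, giving 0.15522 Na and 0.07761 O.
11.92 wt% CaO ÷ 56.077 g/mol = 0.21256 mol, giving 0.21256 Ca and 0.21256 O.
29.76 wt% Al2O3 ÷ 101.961 g/mol = 0.29188 mol, giving 0.58376 Al and 0.87564 O.
53.34 wt% SiO2 ÷ 60.083 g/mol = 0.88777 mol, giving 0.88777 Si and 1.77554 O.
Oxygen sums to 2.94135; scaling by 8/2.94135 = 2.71984 puts the formula on 8 O.
Ca: 0.21256 × 2.71984 = 0.578 atoms per formula unit.

0.578 Ca apfu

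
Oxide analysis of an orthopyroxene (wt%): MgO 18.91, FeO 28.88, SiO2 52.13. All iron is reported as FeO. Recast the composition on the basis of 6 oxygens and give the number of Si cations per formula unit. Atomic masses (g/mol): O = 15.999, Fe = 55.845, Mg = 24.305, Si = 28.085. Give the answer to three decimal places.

1.997 Si apfu

MgO (M=40.304): mol = 0.46918; Mg = 0.46918, O = 0.46918.
FeO (M=71.844): mol = 0.40198; Fe = 0.40198, O = 0.40198.
SiO2 (M=60.083): mol = 0.86763; Si = 0.86763, O = 1.73526.
ΣO = 2.60642; factor = 6/ΣO = 2.30201.
Si apfu = 0.86763 × 2.30201 = 1.997.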